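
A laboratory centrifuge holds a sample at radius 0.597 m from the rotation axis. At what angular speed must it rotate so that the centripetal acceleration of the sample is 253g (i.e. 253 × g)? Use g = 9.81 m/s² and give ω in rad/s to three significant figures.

Centripetal acceleration a_c = ω²r. Setting ω²r = 253g:
ω = √(253g / r) = √(253 × 9.81 / 0.597) = √4157 = 64.48 rad/s.

64.5 rad/s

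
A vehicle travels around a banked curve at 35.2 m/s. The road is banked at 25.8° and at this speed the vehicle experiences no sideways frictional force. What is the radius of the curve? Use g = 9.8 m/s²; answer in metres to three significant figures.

Frictionless banking: tanθ = v²/(rg), so r = v²/(g tanθ).
r = (35.2)²/(9.8 × tan 25.8°) = 1239/(9.8 × 0.4834) = 1239/4.738 = 261.5 m.

262 m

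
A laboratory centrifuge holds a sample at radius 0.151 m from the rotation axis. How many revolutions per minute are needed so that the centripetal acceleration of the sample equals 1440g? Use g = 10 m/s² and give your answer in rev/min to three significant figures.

2950 rev/min

Require ω²r = 1440g, so ω = √(1440 × 10.0/0.151) = 308.8 rad/s.
In rev/min: ω × 60/(2π) = 308.8 × 60/(2π) = 2949 rev/min.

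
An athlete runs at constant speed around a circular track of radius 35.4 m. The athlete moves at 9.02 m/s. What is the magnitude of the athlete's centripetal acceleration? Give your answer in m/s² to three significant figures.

2.30 m/s²

a_c = v²/r = (9.020)²/35.4 = 81.36/35.4 = 2.298 m/s².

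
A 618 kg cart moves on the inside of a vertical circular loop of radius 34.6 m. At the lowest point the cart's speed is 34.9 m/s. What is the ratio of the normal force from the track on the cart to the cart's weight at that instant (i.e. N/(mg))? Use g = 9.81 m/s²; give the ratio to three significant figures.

4.59

At the bottom, N − mg = mv²/r, so N = m(v²/r + g) and N/(mg) = v²/(rg) + 1 = (34.9)²/(34.6 × 9.81) + 1 = 3.588 + 1 = 4.588.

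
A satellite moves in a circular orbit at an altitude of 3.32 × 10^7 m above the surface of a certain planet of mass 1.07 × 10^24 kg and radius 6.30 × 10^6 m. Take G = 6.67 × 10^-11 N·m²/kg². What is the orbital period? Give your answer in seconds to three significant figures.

185000 s

r = R + h = 6.30 × 10^6 + 3.32 × 10^7 = 3.950 × 10^7 m. Gravity provides the centripetal force: G M m / r² = m v² / r ⇒ v = √(GM/r) = 1344 m/s.
T = 2πr/v = 2π × 3.950 × 10^7 / 1344 = 184600 s.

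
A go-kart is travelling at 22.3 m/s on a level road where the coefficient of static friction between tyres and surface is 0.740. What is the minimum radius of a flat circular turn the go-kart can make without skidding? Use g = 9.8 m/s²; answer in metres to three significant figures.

At the limit, μ_s m g = m v²/r, so r_min = v²/(μ_s g) = (22.3)²/(0.740 × 9.8) = 497.3/7.252 = 68.57 m.

68.6 m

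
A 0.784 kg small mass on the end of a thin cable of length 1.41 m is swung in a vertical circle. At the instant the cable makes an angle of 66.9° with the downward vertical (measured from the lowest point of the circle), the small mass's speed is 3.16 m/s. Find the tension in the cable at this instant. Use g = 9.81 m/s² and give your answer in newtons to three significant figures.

Take the radial direction toward the centre of the circle as positive. The component of the weight along the string toward the centre is −mg cos φ (φ measured from the bottom), so Newton's second law along the string gives T − mg cos φ = m v²/r.
cos 66.9° = 0.3923, so T = m(v²/r + g cos φ) = 0.784 × ((3.16)²/1.41 + 9.81 × 0.3923) = 0.784 × (7.082 + (3.849)) = 0.784 × 10.93 = 8.570 N.

8.57 N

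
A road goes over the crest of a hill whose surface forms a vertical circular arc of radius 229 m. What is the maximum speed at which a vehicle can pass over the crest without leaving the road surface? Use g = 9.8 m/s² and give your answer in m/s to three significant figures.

At the crest the centre of the circle is below the vehicle, so the net downward (centripetal) force is mg − N = mv²/r.
The vehicle leaves the road when N → 0, giving v_max = √(g r) = √(9.8 × 229) = 47.37 m/s.

47.4 m/s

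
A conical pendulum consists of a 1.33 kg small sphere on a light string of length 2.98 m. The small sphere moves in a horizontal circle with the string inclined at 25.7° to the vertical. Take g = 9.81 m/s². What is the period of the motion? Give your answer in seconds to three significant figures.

r = L sinθ = 1.292 m. From T sinθ = mω²r and T cosθ = mg: tanθ = ω²r/g, so ω² = g tanθ / r = g/(L cosθ).
ω = √(g/(L cosθ)) = √(9.81/(2.98 × 0.9011)) = √3.653 = 1.911 rad/s.
Period = 2π/ω = 3.287 s.

3.29 s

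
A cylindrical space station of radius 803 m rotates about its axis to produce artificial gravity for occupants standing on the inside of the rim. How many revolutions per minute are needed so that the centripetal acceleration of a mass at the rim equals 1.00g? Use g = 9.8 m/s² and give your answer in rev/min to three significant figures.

1.05 rev/min

Require ω²r = 1.00g, so ω = √(1.00 × 9.8/803) = 0.1105 rad/s.
In rev/min: ω × 60/(2π) = 0.1105 × 60/(2π) = 1.055 rev/min.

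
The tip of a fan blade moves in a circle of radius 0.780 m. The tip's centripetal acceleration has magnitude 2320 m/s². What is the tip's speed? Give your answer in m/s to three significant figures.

a_c = v²/r ⇒ v = √(a_c · r) = √(2320 × 0.780) = √1810 = 42.54 m/s.

42.5 m/s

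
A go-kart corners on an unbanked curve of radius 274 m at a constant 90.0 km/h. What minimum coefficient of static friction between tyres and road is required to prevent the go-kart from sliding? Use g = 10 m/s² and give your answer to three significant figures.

v = 90.0/3.6 = 25.00 m/s.
Friction provides the centripetal force: μ_s m g = m v²/r, so μ_s = v²/(g r) = (25.00)²/(10.0 × 274) = 625.0/2740 = 0.2281.

0.228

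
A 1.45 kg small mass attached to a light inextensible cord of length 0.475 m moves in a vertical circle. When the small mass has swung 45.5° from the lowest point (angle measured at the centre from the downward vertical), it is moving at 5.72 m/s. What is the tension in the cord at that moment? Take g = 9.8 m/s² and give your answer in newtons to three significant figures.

110 N

Take the radial direction toward the centre of the circle as positive. The component of the weight along the string toward the centre is −mg cos φ (φ measured from the bottom), so Newton's second law along the string gives T − mg cos φ = m v²/r.
cos 45.5° = 0.7009, so T = m(v²/r + g cos φ) = 1.45 × ((5.72)²/0.475 + 9.8 × 0.7009) = 1.45 × (68.88 + (6.869)) = 1.45 × 75.75 = 109.8 N.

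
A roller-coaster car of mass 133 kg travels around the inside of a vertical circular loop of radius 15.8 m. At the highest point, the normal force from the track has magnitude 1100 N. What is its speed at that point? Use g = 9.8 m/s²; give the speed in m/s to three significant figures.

16.9 m/s

At the top, N + mg = mv²/r, so v = √(r(N/m + g)) = √(15.8 × (1100/133 + 9.8)) = √(15.8 × 18.07) = √285.5 = 16.90 m/s.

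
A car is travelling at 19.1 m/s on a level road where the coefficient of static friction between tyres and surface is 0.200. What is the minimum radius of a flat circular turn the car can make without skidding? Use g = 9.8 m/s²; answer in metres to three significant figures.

At the limit, μ_s m g = m v²/r, so r_min = v²/(μ_s g) = (19.1)²/(0.200 × 9.8) = 364.8/1.960 = 186.1 m.

186 m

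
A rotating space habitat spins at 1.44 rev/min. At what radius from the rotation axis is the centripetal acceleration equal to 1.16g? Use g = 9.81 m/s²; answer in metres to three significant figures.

500 m

ω = 1.44 rev/min × 2π/60 = 0.1508 rad/s.
a_c = ω²r = 1.16g ⇒ r = 1.16 × 9.81 / (0.1508)² = 11.38/0.02274 = 500.4 m.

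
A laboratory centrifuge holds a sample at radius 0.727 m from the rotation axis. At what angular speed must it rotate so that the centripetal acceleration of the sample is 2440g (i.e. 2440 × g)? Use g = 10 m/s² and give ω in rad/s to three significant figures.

Centripetal acceleration a_c = ω²r. Setting ω²r = 2440g:
ω = √(2440g / r) = √(2440 × 10.0 / 0.727) = √33560 = 183.2 rad/s.

183 rad/s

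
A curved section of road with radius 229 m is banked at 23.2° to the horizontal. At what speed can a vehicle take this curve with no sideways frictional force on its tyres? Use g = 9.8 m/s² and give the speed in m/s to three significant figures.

31.0 m/s

On a frictionless banked curve, N sinθ = mv²/r and N cosθ = mg, so tanθ = v²/(rg).
v = √(r g tanθ) = √(229 × 9.8 × tan 23.2°) = √(229 × 9.8 × 0.4286) = √961.9 = 31.01 m/s.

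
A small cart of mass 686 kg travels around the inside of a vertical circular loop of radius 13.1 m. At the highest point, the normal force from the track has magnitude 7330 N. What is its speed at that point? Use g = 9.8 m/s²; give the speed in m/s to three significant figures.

16.4 m/s

At the top, N + mg = mv²/r, so v = √(r(N/m + g)) = √(13.1 × (7330/686 + 9.8)) = √(13.1 × 20.49) = √268.4 = 16.38 m/s.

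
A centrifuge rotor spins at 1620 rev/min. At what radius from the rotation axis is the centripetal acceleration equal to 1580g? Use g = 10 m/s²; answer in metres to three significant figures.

ω = 1620 rev/min × 2π/60 = 169.6 rad/s.
a_c = ω²r = 1580g ⇒ r = 1580 × 10.0 / (169.6)² = 15800/28780 = 0.5490 m.

0.549 m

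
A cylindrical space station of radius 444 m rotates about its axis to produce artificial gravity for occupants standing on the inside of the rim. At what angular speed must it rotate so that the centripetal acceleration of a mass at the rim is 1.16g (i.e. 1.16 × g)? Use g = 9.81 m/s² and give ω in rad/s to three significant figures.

0.160 rad/s

Centripetal acceleration a_c = ω²r. Setting ω²r = 1.16g:
ω = √(1.16g / r) = √(1.16 × 9.81 / 444) = √0.02563 = 0.1601 rad/s.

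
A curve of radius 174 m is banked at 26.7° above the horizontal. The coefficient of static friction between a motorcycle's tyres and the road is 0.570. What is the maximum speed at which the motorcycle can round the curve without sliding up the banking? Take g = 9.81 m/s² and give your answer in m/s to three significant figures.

At the maximum speed, friction acts down the slope at its limiting value f = μN. Radially (horizontal, toward centre): N sinθ + μN cosθ = mv²/r. Vertically: N cosθ − μN sinθ = mg.
Dividing: v² = r g (sinθ + μcosθ)/(cosθ − μsinθ).
sinθ + μcosθ = 0.4493 + 0.570×0.8934 = 0.9585; cosθ − μsinθ = 0.8934 − 0.570×0.4493 = 0.6373.
v² = 174 × 9.81 × 0.9585/0.6373 = 2568 m²/s², so v = 50.67 m/s.

50.7 m/s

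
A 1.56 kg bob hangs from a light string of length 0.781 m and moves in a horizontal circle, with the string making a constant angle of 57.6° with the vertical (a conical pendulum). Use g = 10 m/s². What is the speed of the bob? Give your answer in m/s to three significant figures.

The radius of the circle is r = L sinθ = 0.781 × sin 57.6° = 0.6594 m.
Horizontally T sinθ = mv²/r and vertically T cosθ = mg, so tanθ = v²/(rg).
v = √(r g tanθ) = √(0.6594 × 10.0 × 1.576) = √10.39 = 3.223 m/s.

3.22 m/s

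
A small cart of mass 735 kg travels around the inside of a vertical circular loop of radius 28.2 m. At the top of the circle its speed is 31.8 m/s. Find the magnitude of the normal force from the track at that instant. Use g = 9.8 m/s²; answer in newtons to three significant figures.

At the top, both N and the weight mg point inward (toward the centre), so N + mg = mv²/r.
N = m(v²/r − g) = 735 × ((31.8)²/28.2 − 9.8) = 735 × (35.86 − 9.8) = 735 × 26.06 = 19150 N.

19200 N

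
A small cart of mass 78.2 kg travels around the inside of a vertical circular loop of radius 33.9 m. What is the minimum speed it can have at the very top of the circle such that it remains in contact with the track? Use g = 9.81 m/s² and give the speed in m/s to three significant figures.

At the highest point the centre is directly below, so both the weight and N act inward: N + mg = mv²/r.
At minimum speed N → 0, so mg = mv_min²/r ⇒ v_min = √(g r) = √(9.81 × 33.9) = 18.24 m/s.

18.2 m/s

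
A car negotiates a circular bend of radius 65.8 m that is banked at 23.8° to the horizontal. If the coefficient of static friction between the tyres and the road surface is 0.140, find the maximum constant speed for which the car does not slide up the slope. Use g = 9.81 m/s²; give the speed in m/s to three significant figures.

20.0 m/s

At the maximum speed, friction acts down the slope at its limiting value f = μN. Radially (horizontal, toward centre): N sinθ + μN cosθ = mv²/r. Vertically: N cosθ − μN sinθ = mg.
Dividing: v² = r g (sinθ + μcosθ)/(cosθ − μsinθ).
sinθ + μcosθ = 0.4035 + 0.140×0.9150 = 0.5316; cosθ − μsinθ = 0.9150 − 0.140×0.4035 = 0.8585.
v² = 65.8 × 9.81 × 0.5316/0.8585 = 399.8 m²/s², so v = 19.99 m/s.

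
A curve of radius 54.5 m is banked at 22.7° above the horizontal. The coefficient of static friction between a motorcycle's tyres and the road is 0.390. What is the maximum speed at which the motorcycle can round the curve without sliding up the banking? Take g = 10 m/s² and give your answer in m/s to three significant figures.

22.9 m/s

At the maximum speed, friction acts down the slope at its limiting value f = μN. Radially (horizontal, toward centre): N sinθ + μN cosθ = mv²/r. Vertically: N cosθ − μN sinθ = mg.
Dividing: v² = r g (sinθ + μcosθ)/(cosθ − μsinθ).
sinθ + μcosθ = 0.3859 + 0.390×0.9225 = 0.7457; cosθ − μsinθ = 0.9225 − 0.390×0.3859 = 0.7720.
v² = 54.5 × 10.0 × 0.7457/0.7720 = 526.4 m²/s², so v = 22.94 m/s.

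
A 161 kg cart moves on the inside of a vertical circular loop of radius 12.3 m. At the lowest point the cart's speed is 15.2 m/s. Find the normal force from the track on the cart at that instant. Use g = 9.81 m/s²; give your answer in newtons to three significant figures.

4600 N

At the lowest point, N points up (toward the centre) and the weight mg points down (away from the centre), so the net inward force is N − mg = mv²/r.
N = m(v²/r + g) = 161 × ((15.2)²/12.3 + 9.81) = 161 × (18.78 + 9.81) = 161 × 28.59 = 4604 N.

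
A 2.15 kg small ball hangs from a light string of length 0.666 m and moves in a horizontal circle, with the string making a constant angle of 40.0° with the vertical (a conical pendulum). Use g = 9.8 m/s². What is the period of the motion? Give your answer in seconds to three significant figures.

1.43 s

r = L sinθ = 0.4281 m. From T sinθ = mω²r and T cosθ = mg: tanθ = ω²r/g, so ω² = g tanθ / r = g/(L cosθ).
ω = √(g/(L cosθ)) = √(9.8/(0.666 × 0.7660)) = √19.21 = 4.383 rad/s.
Period = 2π/ω = 1.434 s.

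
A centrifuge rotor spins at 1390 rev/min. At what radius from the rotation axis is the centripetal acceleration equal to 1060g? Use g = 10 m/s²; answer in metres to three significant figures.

0.500 m

ω = 1390 rev/min × 2π/60 = 145.6 rad/s.
a_c = ω²r = 1060g ⇒ r = 1060 × 10.0 / (145.6)² = 10600/21190 = 0.5003 m.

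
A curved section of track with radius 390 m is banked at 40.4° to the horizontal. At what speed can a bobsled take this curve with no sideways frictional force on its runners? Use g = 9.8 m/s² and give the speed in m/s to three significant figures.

On a frictionless banked curve, N sinθ = mv²/r and N cosθ = mg, so tanθ = v²/(rg).
v = √(r g tanθ) = √(390 × 9.8 × tan 40.4°) = √(390 × 9.8 × 0.8511) = √3253 = 57.03 m/s.

57.0 m/s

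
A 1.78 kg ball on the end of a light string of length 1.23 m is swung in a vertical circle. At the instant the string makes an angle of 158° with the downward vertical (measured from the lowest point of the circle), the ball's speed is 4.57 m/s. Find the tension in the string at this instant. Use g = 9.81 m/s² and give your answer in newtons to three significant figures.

Take the radial direction toward the centre of the circle as positive. The component of the weight along the string toward the centre is −mg cos φ (φ measured from the bottom), so Newton's second law along the string gives T − mg cos φ = m v²/r.
cos 158° = -0.9272, so T = m(v²/r + g cos φ) = 1.78 × ((4.57)²/1.23 + 9.81 × -0.9272) = 1.78 × (16.98 + (-9.096)) = 1.78 × 7.884 = 14.03 N.

14.0 N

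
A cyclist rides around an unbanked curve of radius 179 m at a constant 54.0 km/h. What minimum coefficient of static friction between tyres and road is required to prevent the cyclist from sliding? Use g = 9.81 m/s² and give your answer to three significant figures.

0.128

v = 54.0/3.6 = 15.00 m/s.
Friction provides the centripetal force: μ_s m g = m v²/r, so μ_s = v²/(g r) = (15.00)²/(9.81 × 179) = 225.0/1756 = 0.1281.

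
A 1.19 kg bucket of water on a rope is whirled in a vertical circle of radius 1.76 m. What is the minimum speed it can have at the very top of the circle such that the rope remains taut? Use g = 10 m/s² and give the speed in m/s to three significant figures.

At the top, both weight mg and T point toward the centre: T + mg = mv²/r.
At minimum speed T → 0, so mg = mv_min²/r ⇒ v_min = √(g r) = √(10.0 × 1.76) = 4.195 m/s.

4.20 m/s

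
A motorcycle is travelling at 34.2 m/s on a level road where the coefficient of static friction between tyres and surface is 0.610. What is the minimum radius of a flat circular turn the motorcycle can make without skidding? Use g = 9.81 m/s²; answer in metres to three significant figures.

195 m

At the limit, μ_s m g = m v²/r, so r_min = v²/(μ_s g) = (34.2)²/(0.610 × 9.81) = 1170/5.984 = 195.5 m.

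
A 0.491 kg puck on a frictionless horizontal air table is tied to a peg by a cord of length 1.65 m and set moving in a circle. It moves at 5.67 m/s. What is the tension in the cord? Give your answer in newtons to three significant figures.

9.57 N

The tension is the only horizontal force, so it supplies the full centripetal force: T = m v²/r = 0.491 × (5.670)²/1.65 = 0.491 × 32.15/1.65 = 9.567 N.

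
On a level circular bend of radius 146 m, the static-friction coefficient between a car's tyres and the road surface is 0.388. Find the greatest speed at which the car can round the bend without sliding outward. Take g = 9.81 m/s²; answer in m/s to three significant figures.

The only inward force on a level bend is static friction, so at the limit f_s = μ_s N = μ_s m g = m v²/r.
Mass cancels: v_max = √(μ_s g r) = √(0.388 × 9.81 × 146) = √555.7 = 23.57 m/s.

23.6 m/s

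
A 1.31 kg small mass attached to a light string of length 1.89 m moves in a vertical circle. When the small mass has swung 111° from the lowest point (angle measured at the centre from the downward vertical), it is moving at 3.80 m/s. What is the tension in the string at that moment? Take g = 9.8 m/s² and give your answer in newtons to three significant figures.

5.41 N

Take the radial direction toward the centre of the circle as positive. The component of the weight along the string toward the centre is −mg cos φ (φ measured from the bottom), so Newton's second law along the string gives T − mg cos φ = m v²/r.
cos 111° = -0.3584, so T = m(v²/r + g cos φ) = 1.31 × ((3.80)²/1.89 + 9.8 × -0.3584) = 1.31 × (7.640 + (-3.512)) = 1.31 × 4.128 = 5.408 N.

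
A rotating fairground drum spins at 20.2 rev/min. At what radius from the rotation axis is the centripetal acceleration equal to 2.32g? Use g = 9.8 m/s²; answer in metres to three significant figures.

ω = 20.2 rev/min × 2π/60 = 2.115 rad/s.
a_c = ω²r = 2.32g ⇒ r = 2.32 × 9.8 / (2.115)² = 22.74/4.475 = 5.081 m.

5.08 m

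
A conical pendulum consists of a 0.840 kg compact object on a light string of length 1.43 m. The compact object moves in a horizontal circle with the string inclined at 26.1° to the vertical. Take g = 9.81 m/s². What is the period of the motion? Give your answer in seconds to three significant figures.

2.27 s

r = L sinθ = 0.6291 m. From T sinθ = mω²r and T cosθ = mg: tanθ = ω²r/g, so ω² = g tanθ / r = g/(L cosθ).
ω = √(g/(L cosθ)) = √(9.81/(1.43 × 0.8980)) = √7.639 = 2.764 rad/s.
Period = 2π/ω = 2.273 s.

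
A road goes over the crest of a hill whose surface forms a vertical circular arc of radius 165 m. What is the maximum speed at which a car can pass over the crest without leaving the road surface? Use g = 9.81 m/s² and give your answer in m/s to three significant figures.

40.2 m/s

At the crest the centre of the circle is below the car, so the net downward (centripetal) force is mg − N = mv²/r.
The car leaves the road when N → 0, giving v_max = √(g r) = √(9.81 × 165) = 40.23 m/s.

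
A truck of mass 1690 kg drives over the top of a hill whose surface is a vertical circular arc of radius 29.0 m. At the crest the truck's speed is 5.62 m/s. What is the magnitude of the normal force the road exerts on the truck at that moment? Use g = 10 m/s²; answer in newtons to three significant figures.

At the crest the centripetal acceleration points downward (toward the centre of the arc), so mg − N = mv²/r.
N = m(g − v²/r) = 1690 × (10.0 − (5.62)²/29.0) = 1690 × (10.0 − 1.089) = 1690 × 8.911 = 15060 N.

15100 N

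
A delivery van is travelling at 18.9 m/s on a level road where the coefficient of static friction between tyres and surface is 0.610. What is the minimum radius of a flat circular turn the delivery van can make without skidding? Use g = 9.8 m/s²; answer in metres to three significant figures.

59.8 m

At the limit, μ_s m g = m v²/r, so r_min = v²/(μ_s g) = (18.9)²/(0.610 × 9.8) = 357.2/5.978 = 59.75 m.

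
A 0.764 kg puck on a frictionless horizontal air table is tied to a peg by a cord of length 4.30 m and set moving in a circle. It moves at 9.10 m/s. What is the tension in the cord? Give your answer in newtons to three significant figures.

14.7 N

The tension is the only horizontal force, so it supplies the full centripetal force: T = m v²/r = 0.764 × (9.100)²/4.30 = 0.764 × 82.81/4.30 = 14.71 N.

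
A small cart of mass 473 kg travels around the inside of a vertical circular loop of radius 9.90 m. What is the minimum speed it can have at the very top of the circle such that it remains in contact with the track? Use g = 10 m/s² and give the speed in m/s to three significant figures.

At the top, both weight mg and N point toward the centre: N + mg = mv²/r.
At minimum speed N → 0, so mg = mv_min²/r ⇒ v_min = √(g r) = √(10.0 × 9.90) = 9.950 m/s.

9.95 m/s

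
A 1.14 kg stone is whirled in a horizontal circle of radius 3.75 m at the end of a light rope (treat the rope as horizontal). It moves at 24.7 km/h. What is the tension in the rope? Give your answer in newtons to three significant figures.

14.3 N

v = 24.7 km/h = 24.7/3.6 = 6.861 m/s.
The tension is the only horizontal force, so it supplies the full centripetal force: T = m v²/r = 1.14 × (6.861)²/3.75 = 1.14 × 47.07/3.75 = 14.31 N.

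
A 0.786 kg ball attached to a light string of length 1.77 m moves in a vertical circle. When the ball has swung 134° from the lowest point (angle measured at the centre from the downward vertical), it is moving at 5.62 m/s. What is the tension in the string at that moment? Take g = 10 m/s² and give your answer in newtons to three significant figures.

8.57 N

Take the radial direction toward the centre of the circle as positive. The component of the weight along the string toward the centre is −mg cos φ (φ measured from the bottom), so Newton's second law along the string gives T − mg cos φ = m v²/r.
cos 134° = -0.6947, so T = m(v²/r + g cos φ) = 0.786 × ((5.62)²/1.77 + 10.0 × -0.6947) = 0.786 × (17.84 + (-6.947)) = 0.786 × 10.90 = 8.566 N.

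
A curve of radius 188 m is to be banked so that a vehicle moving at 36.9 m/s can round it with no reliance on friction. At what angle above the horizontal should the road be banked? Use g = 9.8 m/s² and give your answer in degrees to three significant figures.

With no friction, the horizontal component of the normal force provides the centripetal force: N sinθ = mv²/r, while N cosθ = mg vertically.
Dividing: tanθ = v²/(r g) = (36.9)²/(188 × 9.8) = 1362/1842 = 0.7390.
θ = arctan(0.7390) = 36.47°.

36.5°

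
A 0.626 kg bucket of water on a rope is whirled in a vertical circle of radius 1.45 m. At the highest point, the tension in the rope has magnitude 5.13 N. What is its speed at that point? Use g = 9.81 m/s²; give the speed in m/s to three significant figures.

5.11 m/s

At the top, T + mg = mv²/r, so v = √(r(T/m + g)) = √(1.45 × (5.13/0.626 + 9.81)) = √(1.45 × 18.00) = √26.11 = 5.110 m/s.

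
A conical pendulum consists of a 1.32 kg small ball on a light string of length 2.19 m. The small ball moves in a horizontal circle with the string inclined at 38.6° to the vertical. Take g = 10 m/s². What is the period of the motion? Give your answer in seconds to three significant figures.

2.60 s

r = L sinθ = 1.366 m. From T sinθ = mω²r and T cosθ = mg: tanθ = ω²r/g, so ω² = g tanθ / r = g/(L cosθ).
ω = √(g/(L cosθ)) = √(10.0/(2.19 × 0.7815)) = √5.843 = 2.417 rad/s.
Period = 2π/ω = 2.599 s.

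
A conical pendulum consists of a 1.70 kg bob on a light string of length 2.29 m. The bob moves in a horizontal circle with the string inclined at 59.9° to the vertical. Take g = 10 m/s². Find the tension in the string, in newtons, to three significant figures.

Vertically the bob has no acceleration, so T cosθ = mg.
T = mg/cosθ = 1.70 × 10.0 / cos 59.9° = 17.00/0.5015 = 33.90 N.

33.9 N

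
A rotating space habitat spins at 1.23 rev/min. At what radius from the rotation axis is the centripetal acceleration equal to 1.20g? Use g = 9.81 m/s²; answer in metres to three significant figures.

710 m

ω = 1.23 rev/min × 2π/60 = 0.1288 rad/s.
a_c = ω²r = 1.20g ⇒ r = 1.20 × 9.81 / (0.1288)² = 11.77/0.01659 = 709.5 m.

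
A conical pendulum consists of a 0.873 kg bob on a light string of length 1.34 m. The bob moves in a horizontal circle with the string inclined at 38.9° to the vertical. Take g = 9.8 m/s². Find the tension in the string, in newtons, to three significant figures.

11.0 N

Vertically the bob has no acceleration, so T cosθ = mg.
T = mg/cosθ = 0.873 × 9.8 / cos 38.9° = 8.555/0.7782 = 10.99 N.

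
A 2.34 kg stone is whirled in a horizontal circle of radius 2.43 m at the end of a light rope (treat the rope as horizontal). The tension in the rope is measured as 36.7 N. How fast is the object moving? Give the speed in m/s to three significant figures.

6.17 m/s

T = m v²/r ⇒ v = √(T r / m) = √(36.7 × 2.43 / 2.34) = √38.11 = 6.173 m/s.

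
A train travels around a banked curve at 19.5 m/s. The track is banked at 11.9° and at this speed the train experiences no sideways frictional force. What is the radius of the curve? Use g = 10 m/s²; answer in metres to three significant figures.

Frictionless banking: tanθ = v²/(rg), so r = v²/(g tanθ).
r = (19.5)²/(10.0 × tan 11.9°) = 380.2/(10.0 × 0.2107) = 380.2/2.107 = 180.4 m.

180 m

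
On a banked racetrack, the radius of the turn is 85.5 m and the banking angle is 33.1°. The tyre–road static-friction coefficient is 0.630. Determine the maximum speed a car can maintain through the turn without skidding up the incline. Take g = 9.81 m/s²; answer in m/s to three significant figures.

42.7 m/s

At the maximum speed, friction acts down the slope at its limiting value f = μN. Radially (horizontal, toward centre): N sinθ + μN cosθ = mv²/r. Vertically: N cosθ − μN sinθ = mg.
Dividing: v² = r g (sinθ + μcosθ)/(cosθ − μsinθ).
sinθ + μcosθ = 0.5461 + 0.630×0.8377 = 1.074; cosθ − μsinθ = 0.8377 − 0.630×0.5461 = 0.4937.
v² = 85.5 × 9.81 × 1.074/0.4937 = 1825 m²/s², so v = 42.71 m/s.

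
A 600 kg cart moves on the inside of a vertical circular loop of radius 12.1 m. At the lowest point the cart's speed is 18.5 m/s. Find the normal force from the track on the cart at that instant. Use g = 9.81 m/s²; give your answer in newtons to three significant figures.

At the lowest point, N points up (toward the centre) and the weight mg points down (away from the centre), so the net inward force is N − mg = mv²/r.
N = m(v²/r + g) = 600 × ((18.5)²/12.1 + 9.81) = 600 × (28.29 + 9.81) = 600 × 38.10 = 22860 N.

22900 N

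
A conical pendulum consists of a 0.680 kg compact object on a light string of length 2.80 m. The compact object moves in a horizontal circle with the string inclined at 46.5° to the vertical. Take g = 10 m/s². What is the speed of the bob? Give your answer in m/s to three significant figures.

4.63 m/s

The radius of the circle is r = L sinθ = 2.80 × sin 46.5° = 2.031 m.
Horizontally T sinθ = mv²/r and vertically T cosθ = mg, so tanθ = v²/(rg).
v = √(r g tanθ) = √(2.031 × 10.0 × 1.054) = √21.40 = 4.626 m/s.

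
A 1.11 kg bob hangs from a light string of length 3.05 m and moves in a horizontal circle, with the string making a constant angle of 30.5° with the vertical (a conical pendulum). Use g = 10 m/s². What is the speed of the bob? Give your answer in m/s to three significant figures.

3.02 m/s

The radius of the circle is r = L sinθ = 3.05 × sin 30.5° = 1.548 m.
Horizontally T sinθ = mv²/r and vertically T cosθ = mg, so tanθ = v²/(rg).
v = √(r g tanθ) = √(1.548 × 10.0 × 0.5890) = √9.118 = 3.020 m/s.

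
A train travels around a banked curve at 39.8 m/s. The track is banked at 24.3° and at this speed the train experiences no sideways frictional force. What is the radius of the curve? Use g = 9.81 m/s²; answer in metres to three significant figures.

Frictionless banking: tanθ = v²/(rg), so r = v²/(g tanθ).
r = (39.8)²/(9.81 × tan 24.3°) = 1584/(9.81 × 0.4515) = 1584/4.429 = 357.6 m.

358 m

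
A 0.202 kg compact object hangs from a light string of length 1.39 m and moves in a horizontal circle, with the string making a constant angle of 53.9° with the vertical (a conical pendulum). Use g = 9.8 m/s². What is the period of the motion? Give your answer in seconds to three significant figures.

1.82 s

r = L sinθ = 1.123 m. From T sinθ = mω²r and T cosθ = mg: tanθ = ω²r/g, so ω² = g tanθ / r = g/(L cosθ).
ω = √(g/(L cosθ)) = √(9.8/(1.39 × 0.5892)) = √11.97 = 3.459 rad/s.
Period = 2π/ω = 1.816 s.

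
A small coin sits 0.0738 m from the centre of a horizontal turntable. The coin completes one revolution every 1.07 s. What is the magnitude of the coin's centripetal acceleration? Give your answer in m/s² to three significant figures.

2.54 m/s²

v = 2πr/T = 2π × 0.0738/1.07 = 0.4334 m/s.
a_c = v²/r = (0.4334)²/0.0738 = 0.1878/0.0738 = 2.545 m/s².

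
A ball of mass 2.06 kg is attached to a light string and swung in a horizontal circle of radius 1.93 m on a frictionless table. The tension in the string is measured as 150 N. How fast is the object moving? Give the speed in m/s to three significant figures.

11.9 m/s

T = m v²/r ⇒ v = √(T r / m) = √(150 × 1.93 / 2.06) = √140.5 = 11.85 m/s.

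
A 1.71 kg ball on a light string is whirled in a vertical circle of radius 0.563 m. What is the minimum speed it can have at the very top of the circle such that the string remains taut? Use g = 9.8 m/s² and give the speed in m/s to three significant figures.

2.35 m/s

At the top, both weight mg and T point toward the centre: T + mg = mv²/r.
At minimum speed T → 0, so mg = mv_min²/r ⇒ v_min = √(g r) = √(9.8 × 0.563) = 2.349 m/s.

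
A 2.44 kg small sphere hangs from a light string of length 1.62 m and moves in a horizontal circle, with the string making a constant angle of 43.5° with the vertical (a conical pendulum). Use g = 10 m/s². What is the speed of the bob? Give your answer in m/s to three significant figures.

3.25 m/s

The radius of the circle is r = L sinθ = 1.62 × sin 43.5° = 1.115 m.
Horizontally T sinθ = mv²/r and vertically T cosθ = mg, so tanθ = v²/(rg).
v = √(r g tanθ) = √(1.115 × 10.0 × 0.9490) = √10.58 = 3.253 m/s.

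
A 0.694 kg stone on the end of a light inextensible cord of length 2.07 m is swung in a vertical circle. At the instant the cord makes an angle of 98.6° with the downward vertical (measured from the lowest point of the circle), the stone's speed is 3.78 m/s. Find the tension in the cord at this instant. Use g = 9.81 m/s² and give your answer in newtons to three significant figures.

3.77 N

Take the radial direction toward the centre of the circle as positive. The component of the weight along the string toward the centre is −mg cos φ (φ measured from the bottom), so Newton's second law along the string gives T − mg cos φ = m v²/r.
cos 98.6° = -0.1495, so T = m(v²/r + g cos φ) = 0.694 × ((3.78)²/2.07 + 9.81 × -0.1495) = 0.694 × (6.903 + (-1.467)) = 0.694 × 5.436 = 3.772 N.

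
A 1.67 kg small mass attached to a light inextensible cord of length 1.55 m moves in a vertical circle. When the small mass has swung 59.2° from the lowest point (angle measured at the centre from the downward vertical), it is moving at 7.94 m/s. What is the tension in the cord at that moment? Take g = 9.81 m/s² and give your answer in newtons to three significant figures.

Take the radial direction toward the centre of the circle as positive. The component of the weight along the string toward the centre is −mg cos φ (φ measured from the bottom), so Newton's second law along the string gives T − mg cos φ = m v²/r.
cos 59.2° = 0.5120, so T = m(v²/r + g cos φ) = 1.67 × ((7.94)²/1.55 + 9.81 × 0.5120) = 1.67 × (40.67 + (5.023)) = 1.67 × 45.70 = 76.31 N.

76.3 N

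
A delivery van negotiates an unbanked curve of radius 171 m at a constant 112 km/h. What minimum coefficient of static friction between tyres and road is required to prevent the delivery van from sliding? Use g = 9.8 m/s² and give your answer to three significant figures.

0.578

v = 112/3.6 = 31.11 m/s.
Friction provides the centripetal force: μ_s m g = m v²/r, so μ_s = v²/(g r) = (31.11)²/(9.8 × 171) = 967.9/1676 = 0.5776.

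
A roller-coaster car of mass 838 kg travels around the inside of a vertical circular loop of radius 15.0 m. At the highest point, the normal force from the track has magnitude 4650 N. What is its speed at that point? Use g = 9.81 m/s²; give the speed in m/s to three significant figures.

At the top, N + mg = mv²/r, so v = √(r(N/m + g)) = √(15.0 × (4650/838 + 9.81)) = √(15.0 × 15.36) = √230.4 = 15.18 m/s.

15.2 m/s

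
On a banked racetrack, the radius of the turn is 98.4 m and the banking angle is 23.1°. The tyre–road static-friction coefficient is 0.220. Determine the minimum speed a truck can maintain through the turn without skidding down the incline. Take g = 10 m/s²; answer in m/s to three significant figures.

13.6 m/s

At the minimum speed, friction acts up the slope at its limiting value f = μN. Radially (horizontal, toward centre): N sinθ − μN cosθ = mv²/r. Vertically: N cosθ + μN sinθ = mg.
Dividing: v² = r g (sinθ − μcosθ)/(cosθ + μsinθ).
sinθ − μcosθ = 0.3923 − 0.220×0.9198 = 0.1900; cosθ + μsinθ = 0.9198 + 0.220×0.3923 = 1.006.
v² = 98.4 × 10.0 × 0.1900/1.006 = 185.8 m²/s², so v = 13.63 m/s.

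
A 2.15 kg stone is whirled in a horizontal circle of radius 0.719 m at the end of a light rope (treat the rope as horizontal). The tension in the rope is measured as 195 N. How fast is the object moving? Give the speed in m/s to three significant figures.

8.08 m/s

T = m v²/r ⇒ v = √(T r / m) = √(195 × 0.719 / 2.15) = √65.21 = 8.075 m/s.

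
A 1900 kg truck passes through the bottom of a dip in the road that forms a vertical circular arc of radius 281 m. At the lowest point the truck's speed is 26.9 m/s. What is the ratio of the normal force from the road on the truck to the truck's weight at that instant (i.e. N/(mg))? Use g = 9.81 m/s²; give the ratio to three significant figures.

1.26

At the bottom, N − mg = mv²/r, so N = m(v²/r + g) and N/(mg) = v²/(rg) + 1 = (26.9)²/(281 × 9.81) + 1 = 0.2625 + 1 = 1.262.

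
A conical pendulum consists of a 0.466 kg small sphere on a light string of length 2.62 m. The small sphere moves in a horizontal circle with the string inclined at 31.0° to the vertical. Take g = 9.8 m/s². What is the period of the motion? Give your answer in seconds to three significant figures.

3.01 s

r = L sinθ = 1.349 m. From T sinθ = mω²r and T cosθ = mg: tanθ = ω²r/g, so ω² = g tanθ / r = g/(L cosθ).
ω = √(g/(L cosθ)) = √(9.8/(2.62 × 0.8572)) = √4.364 = 2.089 rad/s.
Period = 2π/ω = 3.008 s.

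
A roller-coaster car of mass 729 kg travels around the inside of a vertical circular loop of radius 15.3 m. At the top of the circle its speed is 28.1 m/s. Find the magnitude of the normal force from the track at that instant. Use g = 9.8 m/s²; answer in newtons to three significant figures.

30500 N

At the top, both N and the weight mg point inward (toward the centre), so N + mg = mv²/r.
N = m(v²/r − g) = 729 × ((28.1)²/15.3 − 9.8) = 729 × (51.61 − 9.8) = 729 × 41.81 = 30480 N.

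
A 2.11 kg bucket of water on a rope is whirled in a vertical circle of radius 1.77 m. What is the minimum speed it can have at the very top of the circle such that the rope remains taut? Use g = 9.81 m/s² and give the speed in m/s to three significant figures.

4.17 m/s

At the highest point the centre is directly below, so both the weight and T act inward: T + mg = mv²/r.
At minimum speed T → 0, so mg = mv_min²/r ⇒ v_min = √(g r) = √(9.81 × 1.77) = 4.167 m/s.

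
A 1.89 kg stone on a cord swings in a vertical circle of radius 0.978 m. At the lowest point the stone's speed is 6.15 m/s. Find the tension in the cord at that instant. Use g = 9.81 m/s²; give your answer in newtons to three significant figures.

At the lowest point, T points up (toward the centre) and the weight mg points down (away from the centre), so the net inward force is T − mg = mv²/r.
T = m(v²/r + g) = 1.89 × ((6.15)²/0.978 + 9.81) = 1.89 × (38.67 + 9.81) = 1.89 × 48.48 = 91.63 N.

91.6 N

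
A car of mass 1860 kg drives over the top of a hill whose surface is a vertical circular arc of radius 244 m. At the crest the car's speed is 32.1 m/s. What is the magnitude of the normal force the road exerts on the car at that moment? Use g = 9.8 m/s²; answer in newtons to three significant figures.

10400 N

At the crest the centripetal acceleration points downward (toward the centre of the arc), so mg − N = mv²/r.
N = m(g − v²/r) = 1860 × (9.8 − (32.1)²/244) = 1860 × (9.8 − 4.223) = 1860 × 5.577 = 10370 N.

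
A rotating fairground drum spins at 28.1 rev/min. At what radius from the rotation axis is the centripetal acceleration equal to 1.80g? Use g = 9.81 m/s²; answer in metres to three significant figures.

ω = 28.1 rev/min × 2π/60 = 2.943 rad/s.
a_c = ω²r = 1.80g ⇒ r = 1.80 × 9.81 / (2.943)² = 17.66/8.659 = 2.039 m.

2.04 m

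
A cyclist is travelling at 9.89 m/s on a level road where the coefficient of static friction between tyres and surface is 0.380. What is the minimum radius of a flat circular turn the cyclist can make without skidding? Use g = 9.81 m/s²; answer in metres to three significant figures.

26.2 m

At the limit, μ_s m g = m v²/r, so r_min = v²/(μ_s g) = (9.89)²/(0.380 × 9.81) = 97.81/3.728 = 26.24 m.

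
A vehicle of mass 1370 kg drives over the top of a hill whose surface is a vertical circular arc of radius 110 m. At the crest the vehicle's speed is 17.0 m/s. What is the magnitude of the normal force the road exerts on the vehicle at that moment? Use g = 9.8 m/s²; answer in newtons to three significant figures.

At the crest the centripetal acceleration points downward (toward the centre of the arc), so mg − N = mv²/r.
N = m(g − v²/r) = 1370 × (9.8 − (17.0)²/110) = 1370 × (9.8 − 2.627) = 1370 × 7.173 = 9827 N.

9830 N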